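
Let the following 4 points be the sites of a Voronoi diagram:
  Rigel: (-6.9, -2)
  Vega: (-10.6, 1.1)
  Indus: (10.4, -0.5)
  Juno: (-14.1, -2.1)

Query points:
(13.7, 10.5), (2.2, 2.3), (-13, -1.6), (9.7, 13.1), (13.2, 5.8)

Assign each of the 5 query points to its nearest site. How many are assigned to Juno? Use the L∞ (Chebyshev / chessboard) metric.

(13.7, 10.5) — d to each: Rigel:20.6, Vega:24.3, Indus:11, Juno:27.8 → nearest is Indus
(2.2, 2.3) — d to each: Rigel:9.1, Vega:12.8, Indus:8.2, Juno:16.3 → nearest is Indus
(-13, -1.6) — d to each: Rigel:6.1, Vega:2.7, Indus:23.4, Juno:1.1 → nearest is Juno
(9.7, 13.1) — d to each: Rigel:16.6, Vega:20.3, Indus:13.6, Juno:23.8 → nearest is Indus
(13.2, 5.8) — d to each: Rigel:20.1, Vega:23.8, Indus:6.3, Juno:27.3 → nearest is Indus
1 of the 5 points has Juno as nearest.

1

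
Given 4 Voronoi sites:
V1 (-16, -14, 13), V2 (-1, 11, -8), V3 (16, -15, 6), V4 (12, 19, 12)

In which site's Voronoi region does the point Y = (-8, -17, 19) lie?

V1

Since √ is increasing, it suffices to compare squared distances:
|YV1|² = (-8−(-16))² + (-17−(-14))² + (19−13)² = 64 + 9 + 36 = 109
|YV2|² = (-8−(-1))² + (-17−11)² + (19−(-8))² = 49 + 784 + 729 = 1562
|YV3|² = (-8−16)² + (-17−(-15))² + (19−6)² = 576 + 4 + 169 = 749
|YV4|² = (-8−12)² + (-17−19)² + (19−12)² = 400 + 1296 + 49 = 1745
V1 is nearest.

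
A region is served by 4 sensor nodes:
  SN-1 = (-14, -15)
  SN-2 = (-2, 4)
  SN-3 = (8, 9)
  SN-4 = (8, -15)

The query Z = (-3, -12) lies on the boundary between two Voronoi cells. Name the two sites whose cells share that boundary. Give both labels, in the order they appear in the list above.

Squared distances from Z to each site:
d²(Z, SN-1) = (-3−(-14))² + (-12−(-15))² = 121 + 9 = 130
d²(Z, SN-2) = (-3−(-2))² + (-12−4)² = 1 + 256 = 257
d²(Z, SN-3) = (-3−8)² + (-12−9)² = 121 + 441 = 562
d²(Z, SN-4) = (-3−8)² + (-12−(-15))² = 121 + 9 = 130
Z is equidistant from SN-1 and SN-4 (both at squared distance 130), and every other site is strictly farther — so Z lies on the SN-1–SN-4 Voronoi edge.

SN-1 and SN-4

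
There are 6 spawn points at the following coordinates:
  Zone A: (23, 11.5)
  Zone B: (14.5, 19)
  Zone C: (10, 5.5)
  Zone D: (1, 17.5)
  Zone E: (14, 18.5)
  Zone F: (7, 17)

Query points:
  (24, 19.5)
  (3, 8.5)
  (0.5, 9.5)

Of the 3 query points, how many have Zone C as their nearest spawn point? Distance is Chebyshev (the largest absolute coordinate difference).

1

(24, 19.5) — d to each: Zone A:8, Zone B:9.5, Zone C:14, Zone D:23, Zone E:10, Zone F:17 → nearest is Zone A
(3, 8.5) — d to each: Zone A:20, Zone B:11.5, Zone C:7, Zone D:9, Zone E:11, Zone F:8.5 → nearest is Zone C
(0.5, 9.5) — d to each: Zone A:22.5, Zone B:14, Zone C:9.5, Zone D:8, Zone E:13.5, Zone F:7.5 → nearest is Zone F
1 of the 3 points has Zone C as nearest.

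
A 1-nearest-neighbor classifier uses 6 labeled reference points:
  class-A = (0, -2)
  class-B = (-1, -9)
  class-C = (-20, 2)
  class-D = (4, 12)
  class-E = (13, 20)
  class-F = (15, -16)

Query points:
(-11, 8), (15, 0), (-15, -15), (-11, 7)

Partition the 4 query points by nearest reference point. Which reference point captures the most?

(-11, 8) — d² to each: class-A:221, class-B:389, class-C:117, class-D:241, class-E:720, class-F:1252 → nearest is class-C
(15, 0) — d² to each: class-A:229, class-B:337, class-C:1229, class-D:265, class-E:404, class-F:256 → nearest is class-A
(-15, -15) — d² to each: class-A:394, class-B:232, class-C:314, class-D:1090, class-E:2009, class-F:901 → nearest is class-B
(-11, 7) — d² to each: class-A:202, class-B:356, class-C:106, class-D:250, class-E:745, class-F:1205 → nearest is class-C
Tally — class-A:1, class-B:1, class-C:2. class-C captures the most (2).

class-C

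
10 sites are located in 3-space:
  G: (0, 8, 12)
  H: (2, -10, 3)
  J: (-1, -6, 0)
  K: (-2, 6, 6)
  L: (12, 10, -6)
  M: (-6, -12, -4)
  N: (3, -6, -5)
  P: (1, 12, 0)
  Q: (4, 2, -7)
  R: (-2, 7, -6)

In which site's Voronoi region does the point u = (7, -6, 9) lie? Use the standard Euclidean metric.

Since √ is increasing, it suffices to compare squared distances:
|uG|² = (7−0)² + (-6−8)² + (9−12)² = 49 + 196 + 9 = 254
|uH|² = (7−2)² + (-6−(-10))² + (9−3)² = 25 + 16 + 36 = 77
|uJ|² = (7−(-1))² + (-6−(-6))² + (9−0)² = 64 + 0 + 81 = 145
|uK|² = (7−(-2))² + (-6−6)² + (9−6)² = 81 + 144 + 9 = 234
|uL|² = (7−12)² + (-6−10)² + (9−(-6))² = 25 + 256 + 225 = 506
|uM|² = (7−(-6))² + (-6−(-12))² + (9−(-4))² = 169 + 36 + 169 = 374
|uN|² = (7−3)² + (-6−(-6))² + (9−(-5))² = 16 + 0 + 196 = 212
|uP|² = (7−1)² + (-6−12)² + (9−0)² = 36 + 324 + 81 = 441
|uQ|² = (7−4)² + (-6−2)² + (9−(-7))² = 9 + 64 + 256 = 329
|uR|² = (7−(-2))² + (-6−7)² + (9−(-6))² = 81 + 169 + 225 = 475
The smallest is to H, so u lies in the Voronoi region of H.

H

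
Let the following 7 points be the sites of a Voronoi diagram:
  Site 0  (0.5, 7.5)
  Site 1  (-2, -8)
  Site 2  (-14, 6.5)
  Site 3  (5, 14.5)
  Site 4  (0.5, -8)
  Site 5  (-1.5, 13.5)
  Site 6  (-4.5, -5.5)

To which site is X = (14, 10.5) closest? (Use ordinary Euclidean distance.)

Squared Euclidean distances:
d²(X, Site 0) = (14−0.5)² + (10.5−7.5)² = 182.25 + 9 = 191.25
d²(X, Site 1) = (14−(-2))² + (10.5−(-8))² = 256 + 342.25 = 598.25
d²(X, Site 2) = (14−(-14))² + (10.5−6.5)² = 784 + 16 = 800
d²(X, Site 3) = (14−5)² + (10.5−14.5)² = 81 + 16 = 97
d²(X, Site 4) = (14−0.5)² + (10.5−(-8))² = 182.25 + 342.25 = 524.5
d²(X, Site 5) = (14−(-1.5))² + (10.5−13.5)² = 240.25 + 9 = 249.25
d²(X, Site 6) = (14−(-4.5))² + (10.5−(-5.5))² = 342.25 + 256 = 598.25
Site 3 is nearest.

Site 3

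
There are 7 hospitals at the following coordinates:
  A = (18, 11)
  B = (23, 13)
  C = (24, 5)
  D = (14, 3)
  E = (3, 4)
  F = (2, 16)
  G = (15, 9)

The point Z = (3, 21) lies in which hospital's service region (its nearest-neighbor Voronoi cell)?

Compare squared distances (the ordering matches that of the actual distances):
|ZA|² = (3−18)² + (21−11)² = 225 + 100 = 325
|ZB|² = (3−23)² + (21−13)² = 400 + 64 = 464
|ZC|² = (3−24)² + (21−5)² = 441 + 256 = 697
|ZD|² = (3−14)² + (21−3)² = 121 + 324 = 445
|ZE|² = (3−3)² + (21−4)² = 0 + 289 = 289
|ZF|² = (3−2)² + (21−16)² = 1 + 25 = 26
|ZG|² = (3−15)² + (21−9)² = 144 + 144 = 288
Minimum is at F.

F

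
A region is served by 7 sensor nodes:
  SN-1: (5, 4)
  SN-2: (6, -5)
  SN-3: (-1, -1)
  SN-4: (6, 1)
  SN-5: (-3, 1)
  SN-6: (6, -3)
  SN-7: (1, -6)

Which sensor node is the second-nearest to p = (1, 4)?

SN-5

Since √ is increasing, it suffices to compare squared distances:
d²(p, SN-1) = (1−5)² + (4−4)² = 16 + 0 = 16
d²(p, SN-2) = (1−6)² + (4−(-5))² = 25 + 81 = 106
d²(p, SN-3) = (1−(-1))² + (4−(-1))² = 4 + 25 = 29
d²(p, SN-4) = (1−6)² + (4−1)² = 25 + 9 = 34
d²(p, SN-5) = (1−(-3))² + (4−1)² = 16 + 9 = 25
d²(p, SN-6) = (1−6)² + (4−(-3))² = 25 + 49 = 74
d²(p, SN-7) = (1−1)² + (4−(-6))² = 0 + 100 = 100
Sorted ascending: SN-1, SN-5, SN-3, … — the second-nearest is SN-5.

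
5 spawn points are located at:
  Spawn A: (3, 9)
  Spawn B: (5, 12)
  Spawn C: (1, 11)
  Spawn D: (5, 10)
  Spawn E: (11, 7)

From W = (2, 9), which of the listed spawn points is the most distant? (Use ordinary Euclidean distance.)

Spawn E

Squared Euclidean distances:
d²(W, Spawn A) = (2−3)² + (9−9)² = 1 + 0 = 1
d²(W, Spawn B) = (2−5)² + (9−12)² = 9 + 9 = 18
d²(W, Spawn C) = (2−1)² + (9−11)² = 1 + 4 = 5
d²(W, Spawn D) = (2−5)² + (9−10)² = 9 + 1 = 10
d²(W, Spawn E) = (2−11)² + (9−7)² = 81 + 4 = 85
The largest is to Spawn E.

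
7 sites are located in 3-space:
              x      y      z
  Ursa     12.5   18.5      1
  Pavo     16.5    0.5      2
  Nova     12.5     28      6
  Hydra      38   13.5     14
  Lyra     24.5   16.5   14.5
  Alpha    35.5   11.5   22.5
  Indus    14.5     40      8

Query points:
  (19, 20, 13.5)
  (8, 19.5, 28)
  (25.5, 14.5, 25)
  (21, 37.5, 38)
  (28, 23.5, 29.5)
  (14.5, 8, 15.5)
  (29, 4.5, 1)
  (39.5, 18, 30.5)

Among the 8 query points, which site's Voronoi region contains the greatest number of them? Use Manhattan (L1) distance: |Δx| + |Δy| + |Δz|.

Lyra

(19, 20, 13.5) — d to each: Ursa:20.5, Pavo:33.5, Nova:22, Hydra:26, Lyra:10, Alpha:34, Indus:30 → nearest is Lyra
(8, 19.5, 28) — d to each: Ursa:32.5, Pavo:53.5, Nova:35, Hydra:50, Lyra:33, Alpha:41, Indus:47 → nearest is Ursa
(25.5, 14.5, 25) — d to each: Ursa:41, Pavo:46, Nova:45.5, Hydra:24.5, Lyra:13.5, Alpha:15.5, Indus:53.5 → nearest is Lyra
(21, 37.5, 38) — d to each: Ursa:64.5, Pavo:77.5, Nova:50, Hydra:65, Lyra:48, Alpha:56, Indus:39 → nearest is Indus
(28, 23.5, 29.5) — d to each: Ursa:49, Pavo:62, Nova:43.5, Hydra:35.5, Lyra:25.5, Alpha:26.5, Indus:51.5 → nearest is Lyra
(14.5, 8, 15.5) — d to each: Ursa:27, Pavo:23, Nova:31.5, Hydra:30.5, Lyra:19.5, Alpha:31.5, Indus:39.5 → nearest is Lyra
(29, 4.5, 1) — d to each: Ursa:30.5, Pavo:17.5, Nova:45, Hydra:31, Lyra:30, Alpha:35, Indus:57 → nearest is Pavo
(39.5, 18, 30.5) — d to each: Ursa:57, Pavo:69, Nova:61.5, Hydra:22.5, Lyra:32.5, Alpha:18.5, Indus:69.5 → nearest is Alpha
Tally — Ursa:1, Pavo:1, Lyra:4, Alpha:1, Indus:1. Lyra captures the most (4).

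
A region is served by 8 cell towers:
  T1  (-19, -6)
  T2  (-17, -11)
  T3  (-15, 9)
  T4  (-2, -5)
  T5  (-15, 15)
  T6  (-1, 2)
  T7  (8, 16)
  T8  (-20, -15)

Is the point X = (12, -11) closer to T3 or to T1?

T1

Compare squared distances:
|XT3|² = (12−(-15))² + (-11−9)² = 729 + 400 = 1129
|XT1|² = (12−(-19))² + (-11−(-6))² = 961 + 25 = 986
1129 > 986, so T1 is closer.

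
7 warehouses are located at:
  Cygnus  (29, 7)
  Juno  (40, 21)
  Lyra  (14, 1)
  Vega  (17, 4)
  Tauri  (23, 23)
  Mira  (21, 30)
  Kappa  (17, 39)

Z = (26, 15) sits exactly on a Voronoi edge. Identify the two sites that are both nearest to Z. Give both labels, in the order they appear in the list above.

Squared distances from Z to each site:
d²(Z, Cygnus) = (26−29)² + (15−7)² = 9 + 64 = 73
d²(Z, Juno) = (26−40)² + (15−21)² = 196 + 36 = 232
d²(Z, Lyra) = (26−14)² + (15−1)² = 144 + 196 = 340
d²(Z, Vega) = (26−17)² + (15−4)² = 81 + 121 = 202
d²(Z, Tauri) = (26−23)² + (15−23)² = 9 + 64 = 73
d²(Z, Mira) = (26−21)² + (15−30)² = 25 + 225 = 250
d²(Z, Kappa) = (26−17)² + (15−39)² = 81 + 576 = 657
Z is equidistant from Cygnus and Tauri (both at squared distance 73), and every other site is strictly farther — so Z lies on the Cygnus–Tauri Voronoi edge.

Cygnus and Tauri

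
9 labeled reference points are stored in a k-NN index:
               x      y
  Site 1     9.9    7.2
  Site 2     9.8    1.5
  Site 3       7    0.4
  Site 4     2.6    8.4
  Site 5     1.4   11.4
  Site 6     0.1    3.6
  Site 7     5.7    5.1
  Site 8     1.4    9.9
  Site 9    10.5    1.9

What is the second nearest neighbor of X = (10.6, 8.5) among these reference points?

Site 7

Since √ is increasing, it suffices to compare squared distances:
d²(X, Site 1) = 0.49 + 1.69 = 2.18
d²(X, Site 2) = 0.64 + 49 = 49.64
d²(X, Site 3) = 12.96 + 65.61 = 78.57
d²(X, Site 4) = 64 + 0.01 = 64.01
d²(X, Site 5) = 84.64 + 8.41 = 93.05
d²(X, Site 6) = 110.25 + 24.01 = 134.26
d²(X, Site 7) = 24.01 + 11.56 = 35.57
d²(X, Site 8) = 84.64 + 1.96 = 86.6
d²(X, Site 9) = 0.01 + 43.56 = 43.57
Sorted ascending: Site 1, Site 7, Site 9, … — the second-nearest is Site 7.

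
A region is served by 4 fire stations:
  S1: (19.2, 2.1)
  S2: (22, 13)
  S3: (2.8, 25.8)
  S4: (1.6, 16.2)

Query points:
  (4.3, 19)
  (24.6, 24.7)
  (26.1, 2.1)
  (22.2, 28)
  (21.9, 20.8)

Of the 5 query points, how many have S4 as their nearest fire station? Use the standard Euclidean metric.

(4.3, 19) — d² to each: S1:507.62, S2:349.29, S3:48.49, S4:15.13 → nearest is S4
(24.6, 24.7) — d² to each: S1:539.92, S2:143.65, S3:476.45, S4:601.25 → nearest is S2
(26.1, 2.1) — d² to each: S1:47.61, S2:135.62, S3:1104.58, S4:799.06 → nearest is S1
(22.2, 28) — d² to each: S1:679.81, S2:225.04, S3:381.2, S4:563.6 → nearest is S2
(21.9, 20.8) — d² to each: S1:356.98, S2:60.85, S3:389.81, S4:433.25 → nearest is S2
1 of the 5 points has S4 as nearest.

1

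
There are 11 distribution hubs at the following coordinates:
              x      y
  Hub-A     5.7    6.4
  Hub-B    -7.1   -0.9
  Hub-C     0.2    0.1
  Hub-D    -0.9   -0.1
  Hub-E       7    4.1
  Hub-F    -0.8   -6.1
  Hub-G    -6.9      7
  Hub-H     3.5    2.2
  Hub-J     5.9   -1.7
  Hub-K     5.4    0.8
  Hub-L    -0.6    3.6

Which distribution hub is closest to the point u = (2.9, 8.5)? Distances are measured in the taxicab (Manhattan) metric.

Hub-A

d(u, Hub-A) = |2.9−5.7| + |8.5−6.4| = 2.8 + 2.1 = 4.9
d(u, Hub-B) = |2.9−(-7.1)| + |8.5−(-0.9)| = 10 + 9.4 = 19.4
d(u, Hub-C) = |2.9−0.2| + |8.5−0.1| = 2.7 + 8.4 = 11.1
d(u, Hub-D) = |2.9−(-0.9)| + |8.5−(-0.1)| = 3.8 + 8.6 = 12.4
d(u, Hub-E) = |2.9−7| + |8.5−4.1| = 4.1 + 4.4 = 8.5
d(u, Hub-F) = |2.9−(-0.8)| + |8.5−(-6.1)| = 3.7 + 14.6 = 18.3
d(u, Hub-G) = |2.9−(-6.9)| + |8.5−7| = 9.8 + 1.5 = 11.3
d(u, Hub-H) = |2.9−3.5| + |8.5−2.2| = 0.6 + 6.3 = 6.9
d(u, Hub-J) = |2.9−5.9| + |8.5−(-1.7)| = 3 + 10.2 = 13.2
d(u, Hub-K) = |2.9−5.4| + |8.5−0.8| = 2.5 + 7.7 = 10.2
d(u, Hub-L) = |2.9−(-0.6)| + |8.5−3.6| = 3.5 + 4.9 = 8.4
The smallest is to Hub-A, so u lies in the Voronoi region of Hub-A.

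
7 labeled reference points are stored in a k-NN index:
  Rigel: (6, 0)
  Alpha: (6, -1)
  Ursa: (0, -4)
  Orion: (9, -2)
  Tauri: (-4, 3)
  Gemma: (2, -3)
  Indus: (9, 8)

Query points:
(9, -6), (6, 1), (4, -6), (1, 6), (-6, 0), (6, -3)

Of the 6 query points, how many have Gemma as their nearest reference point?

1

(9, -6) — d² to each: Rigel:45, Alpha:34, Ursa:85, Orion:16, Tauri:250, Gemma:58, Indus:196 → nearest is Orion
(6, 1) — d² to each: Rigel:1, Alpha:4, Ursa:61, Orion:18, Tauri:104, Gemma:32, Indus:58 → nearest is Rigel
(4, -6) — d² to each: Rigel:40, Alpha:29, Ursa:20, Orion:41, Tauri:145, Gemma:13, Indus:221 → nearest is Gemma
(1, 6) — d² to each: Rigel:61, Alpha:74, Ursa:101, Orion:128, Tauri:34, Gemma:82, Indus:68 → nearest is Tauri
(-6, 0) — d² to each: Rigel:144, Alpha:145, Ursa:52, Orion:229, Tauri:13, Gemma:73, Indus:289 → nearest is Tauri
(6, -3) — d² to each: Rigel:9, Alpha:4, Ursa:37, Orion:10, Tauri:136, Gemma:16, Indus:130 → nearest is Alpha
1 of the 6 points has Gemma as nearest.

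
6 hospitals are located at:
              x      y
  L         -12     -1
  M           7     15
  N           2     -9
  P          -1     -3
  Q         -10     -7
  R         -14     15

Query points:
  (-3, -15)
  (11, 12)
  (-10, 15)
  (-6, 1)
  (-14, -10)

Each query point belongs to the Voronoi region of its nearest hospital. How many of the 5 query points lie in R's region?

1

(-3, -15) — d² to each: L:277, M:1000, N:61, P:148, Q:113, R:1021 → nearest is N
(11, 12) — d² to each: L:698, M:25, N:522, P:369, Q:802, R:634 → nearest is M
(-10, 15) — d² to each: L:260, M:289, N:720, P:405, Q:484, R:16 → nearest is R
(-6, 1) — d² to each: L:40, M:365, N:164, P:41, Q:80, R:260 → nearest is L
(-14, -10) — d² to each: L:85, M:1066, N:257, P:218, Q:25, R:625 → nearest is Q
1 of the 5 points has R as nearest.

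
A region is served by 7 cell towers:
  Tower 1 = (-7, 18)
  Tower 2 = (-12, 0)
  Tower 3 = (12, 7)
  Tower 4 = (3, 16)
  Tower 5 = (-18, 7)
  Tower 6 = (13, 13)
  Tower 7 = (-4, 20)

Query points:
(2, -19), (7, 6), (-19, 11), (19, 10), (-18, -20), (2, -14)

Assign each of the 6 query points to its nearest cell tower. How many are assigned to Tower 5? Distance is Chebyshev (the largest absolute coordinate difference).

1

(2, -19) — d to each: Tower 1:37, Tower 2:19, Tower 3:26, Tower 4:35, Tower 5:26, Tower 6:32, Tower 7:39 → nearest is Tower 2
(7, 6) — d to each: Tower 1:14, Tower 2:19, Tower 3:5, Tower 4:10, Tower 5:25, Tower 6:7, Tower 7:14 → nearest is Tower 3
(-19, 11) — d to each: Tower 1:12, Tower 2:11, Tower 3:31, Tower 4:22, Tower 5:4, Tower 6:32, Tower 7:15 → nearest is Tower 5
(19, 10) — d to each: Tower 1:26, Tower 2:31, Tower 3:7, Tower 4:16, Tower 5:37, Tower 6:6, Tower 7:23 → nearest is Tower 6
(-18, -20) — d to each: Tower 1:38, Tower 2:20, Tower 3:30, Tower 4:36, Tower 5:27, Tower 6:33, Tower 7:40 → nearest is Tower 2
(2, -14) — d to each: Tower 1:32, Tower 2:14, Tower 3:21, Tower 4:30, Tower 5:21, Tower 6:27, Tower 7:34 → nearest is Tower 2
1 of the 6 points has Tower 5 as nearest.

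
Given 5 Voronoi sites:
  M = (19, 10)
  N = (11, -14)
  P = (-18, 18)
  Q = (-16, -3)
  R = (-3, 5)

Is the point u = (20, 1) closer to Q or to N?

N

Compare squared distances:
|uQ|² = (20−(-16))² + (1−(-3))² = 1296 + 16 = 1312
|uN|² = (20−11)² + (1−(-14))² = 81 + 225 = 306
1312 > 306, so N is closer.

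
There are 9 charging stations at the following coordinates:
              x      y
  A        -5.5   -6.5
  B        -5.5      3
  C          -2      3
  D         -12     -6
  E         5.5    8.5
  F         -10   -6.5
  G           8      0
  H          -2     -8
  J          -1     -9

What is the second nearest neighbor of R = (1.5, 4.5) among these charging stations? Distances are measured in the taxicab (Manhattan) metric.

d(R,A) = 7 + 11 = 18
d(R,B) = 7 + 1.5 = 8.5
d(R,C) = 3.5 + 1.5 = 5
d(R,D) = 13.5 + 10.5 = 24
d(R,E) = 4 + 4 = 8
d(R,F) = 11.5 + 11 = 22.5
d(R,G) = 6.5 + 4.5 = 11
d(R,H) = 3.5 + 12.5 = 16
d(R,J) = 2.5 + 13.5 = 16
Sorted ascending: C, E, B, … — the second-nearest is E.

E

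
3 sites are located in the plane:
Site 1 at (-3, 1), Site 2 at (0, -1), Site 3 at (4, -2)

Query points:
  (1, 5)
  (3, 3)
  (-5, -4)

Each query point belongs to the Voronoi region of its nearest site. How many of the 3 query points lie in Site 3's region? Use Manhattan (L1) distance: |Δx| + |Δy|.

(1, 5) — d to each: Site 1:8, Site 2:7, Site 3:10 → nearest is Site 2
(3, 3) — d to each: Site 1:8, Site 2:7, Site 3:6 → nearest is Site 3
(-5, -4) — d to each: Site 1:7, Site 2:8, Site 3:11 → nearest is Site 1
1 of the 3 points has Site 3 as nearest.

1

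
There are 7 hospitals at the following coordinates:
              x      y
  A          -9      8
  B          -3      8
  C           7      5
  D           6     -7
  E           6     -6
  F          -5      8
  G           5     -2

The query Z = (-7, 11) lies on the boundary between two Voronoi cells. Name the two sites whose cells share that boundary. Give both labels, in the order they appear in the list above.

Squared distances from Z to each site:
|ZA|² = (-7−(-9))² + (11−8)² = 4 + 9 = 13
|ZB|² = (-7−(-3))² + (11−8)² = 16 + 9 = 25
|ZC|² = (-7−7)² + (11−5)² = 196 + 36 = 232
|ZD|² = (-7−6)² + (11−(-7))² = 169 + 324 = 493
|ZE|² = (-7−6)² + (11−(-6))² = 169 + 289 = 458
|ZF|² = (-7−(-5))² + (11−8)² = 4 + 9 = 13
|ZG|² = (-7−5)² + (11−(-2))² = 144 + 169 = 313
Z is equidistant from A and F (both at squared distance 13), and every other site is strictly farther — so Z lies on the A–F Voronoi edge.

A and F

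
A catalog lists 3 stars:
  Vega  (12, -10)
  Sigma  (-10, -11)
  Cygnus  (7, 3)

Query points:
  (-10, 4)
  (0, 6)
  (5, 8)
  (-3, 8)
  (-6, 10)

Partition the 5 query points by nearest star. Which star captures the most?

(-10, 4) — d² to each: Vega:680, Sigma:225, Cygnus:290 → nearest is Sigma
(0, 6) — d² to each: Vega:400, Sigma:389, Cygnus:58 → nearest is Cygnus
(5, 8) — d² to each: Vega:373, Sigma:586, Cygnus:29 → nearest is Cygnus
(-3, 8) — d² to each: Vega:549, Sigma:410, Cygnus:125 → nearest is Cygnus
(-6, 10) — d² to each: Vega:724, Sigma:457, Cygnus:218 → nearest is Cygnus
Tally — Sigma:1, Cygnus:4. Cygnus captures the most (4).

Cygnus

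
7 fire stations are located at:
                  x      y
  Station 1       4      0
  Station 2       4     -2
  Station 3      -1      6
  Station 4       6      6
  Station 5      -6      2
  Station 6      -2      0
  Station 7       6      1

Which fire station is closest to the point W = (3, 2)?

Squared Euclidean distances:
d²(W, Station 1) = (3−4)² + (2−0)² = 1 + 4 = 5
d²(W, Station 2) = (3−4)² + (2−(-2))² = 1 + 16 = 17
d²(W, Station 3) = (3−(-1))² + (2−6)² = 16 + 16 = 32
d²(W, Station 4) = (3−6)² + (2−6)² = 9 + 16 = 25
d²(W, Station 5) = (3−(-6))² + (2−2)² = 81 + 0 = 81
d²(W, Station 6) = (3−(-2))² + (2−0)² = 25 + 4 = 29
d²(W, Station 7) = (3−6)² + (2−1)² = 9 + 1 = 10
The smallest is to Station 1, so W lies in the Voronoi region of Station 1.

Station 1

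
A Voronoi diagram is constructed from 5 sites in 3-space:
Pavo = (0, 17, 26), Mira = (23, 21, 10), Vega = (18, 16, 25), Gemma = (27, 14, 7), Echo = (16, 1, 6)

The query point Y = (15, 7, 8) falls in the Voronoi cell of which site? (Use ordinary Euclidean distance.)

Compare squared distances (the ordering matches that of the actual distances):
d²(Y, Pavo) = (15−0)² + (7−17)² + (8−26)² = 225 + 100 + 324 = 649
d²(Y, Mira) = (15−23)² + (7−21)² + (8−10)² = 64 + 196 + 4 = 264
d²(Y, Vega) = (15−18)² + (7−16)² + (8−25)² = 9 + 81 + 289 = 379
d²(Y, Gemma) = (15−27)² + (7−14)² + (8−7)² = 144 + 49 + 1 = 194
d²(Y, Echo) = (15−16)² + (7−1)² + (8−6)² = 1 + 36 + 4 = 41
Minimum is at Echo.

Echo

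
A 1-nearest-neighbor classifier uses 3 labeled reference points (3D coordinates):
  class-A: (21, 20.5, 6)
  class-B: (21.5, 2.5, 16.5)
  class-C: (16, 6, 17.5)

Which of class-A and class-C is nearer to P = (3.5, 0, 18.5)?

class-C

Compare squared distances:
d²(P, class-A) = (3.5−21)² + (0−20.5)² + (18.5−6)² = 306.25 + 420.25 + 156.25 = 882.75
d²(P, class-C) = (3.5−16)² + (0−6)² + (18.5−17.5)² = 156.25 + 36 + 1 = 193.25
882.75 > 193.25, so class-C is closer.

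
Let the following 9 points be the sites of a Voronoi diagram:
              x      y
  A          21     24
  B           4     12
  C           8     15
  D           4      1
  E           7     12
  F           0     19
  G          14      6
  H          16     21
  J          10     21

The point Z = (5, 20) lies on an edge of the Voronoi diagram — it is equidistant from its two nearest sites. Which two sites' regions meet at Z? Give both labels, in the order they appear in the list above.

Squared distances from Z to each site:
|ZA|² = (5−21)² + (20−24)² = 256 + 16 = 272
|ZB|² = (5−4)² + (20−12)² = 1 + 64 = 65
|ZC|² = (5−8)² + (20−15)² = 9 + 25 = 34
|ZD|² = (5−4)² + (20−1)² = 1 + 361 = 362
|ZE|² = (5−7)² + (20−12)² = 4 + 64 = 68
|ZF|² = (5−0)² + (20−19)² = 25 + 1 = 26
|ZG|² = (5−14)² + (20−6)² = 81 + 196 = 277
|ZH|² = (5−16)² + (20−21)² = 121 + 1 = 122
|ZJ|² = (5−10)² + (20−21)² = 25 + 1 = 26
Z is equidistant from F and J (both at squared distance 26), and every other site is strictly farther — so Z lies on the F–J Voronoi edge.

F and J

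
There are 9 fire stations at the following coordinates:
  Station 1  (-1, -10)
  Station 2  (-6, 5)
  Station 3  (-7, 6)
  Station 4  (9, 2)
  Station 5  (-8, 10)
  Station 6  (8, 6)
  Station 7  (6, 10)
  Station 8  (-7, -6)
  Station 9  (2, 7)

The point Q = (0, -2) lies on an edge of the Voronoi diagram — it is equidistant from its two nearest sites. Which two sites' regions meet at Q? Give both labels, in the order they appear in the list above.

Station 1 and Station 8

Squared distances from Q to each site:
d²(Q, Station 1) = (0−(-1))² + (-2−(-10))² = 1 + 64 = 65
d²(Q, Station 2) = (0−(-6))² + (-2−5)² = 36 + 49 = 85
d²(Q, Station 3) = (0−(-7))² + (-2−6)² = 49 + 64 = 113
d²(Q, Station 4) = (0−9)² + (-2−2)² = 81 + 16 = 97
d²(Q, Station 5) = (0−(-8))² + (-2−10)² = 64 + 144 = 208
d²(Q, Station 6) = (0−8)² + (-2−6)² = 64 + 64 = 128
d²(Q, Station 7) = (0−6)² + (-2−10)² = 36 + 144 = 180
d²(Q, Station 8) = (0−(-7))² + (-2−(-6))² = 49 + 16 = 65
d²(Q, Station 9) = (0−2)² + (-2−7)² = 4 + 81 = 85
Q is equidistant from Station 1 and Station 8 (both at squared distance 65), and every other site is strictly farther — so Q lies on the Station 1–Station 8 Voronoi edge.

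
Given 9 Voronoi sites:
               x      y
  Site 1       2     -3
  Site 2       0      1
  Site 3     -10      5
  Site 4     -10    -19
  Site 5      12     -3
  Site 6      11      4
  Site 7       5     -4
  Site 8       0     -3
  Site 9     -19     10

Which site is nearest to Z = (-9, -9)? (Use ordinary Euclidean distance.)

Squared Euclidean distances:
d²(Z, Site 1) = 121 + 36 = 157
d²(Z, Site 2) = 81 + 100 = 181
d²(Z, Site 3) = 1 + 196 = 197
d²(Z, Site 4) = 1 + 100 = 101
d²(Z, Site 5) = 441 + 36 = 477
d²(Z, Site 6) = 400 + 169 = 569
d²(Z, Site 7) = 196 + 25 = 221
d²(Z, Site 8) = 81 + 36 = 117
d²(Z, Site 9) = 100 + 361 = 461
The smallest is to Site 4, so Z lies in the Voronoi region of Site 4.

Site 4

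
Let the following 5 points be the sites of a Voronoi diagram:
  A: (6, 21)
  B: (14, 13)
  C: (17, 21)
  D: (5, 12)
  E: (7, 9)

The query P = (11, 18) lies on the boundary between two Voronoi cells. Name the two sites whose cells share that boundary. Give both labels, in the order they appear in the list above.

Squared distances from P to each site:
|PA|² = (11−6)² + (18−21)² = 25 + 9 = 34
|PB|² = (11−14)² + (18−13)² = 9 + 25 = 34
|PC|² = (11−17)² + (18−21)² = 36 + 9 = 45
|PD|² = (11−5)² + (18−12)² = 36 + 36 = 72
|PE|² = (11−7)² + (18−9)² = 16 + 81 = 97
P is equidistant from A and B (both at squared distance 34), and every other site is strictly farther — so P lies on the A–B Voronoi edge.

A and B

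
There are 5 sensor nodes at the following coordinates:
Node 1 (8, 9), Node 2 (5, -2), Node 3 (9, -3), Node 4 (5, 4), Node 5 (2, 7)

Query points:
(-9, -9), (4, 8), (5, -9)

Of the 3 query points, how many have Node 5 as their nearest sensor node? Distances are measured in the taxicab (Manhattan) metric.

(-9, -9) — d to each: Node 1:35, Node 2:21, Node 3:24, Node 4:27, Node 5:27 → nearest is Node 2
(4, 8) — d to each: Node 1:5, Node 2:11, Node 3:16, Node 4:5, Node 5:3 → nearest is Node 5
(5, -9) — d to each: Node 1:21, Node 2:7, Node 3:10, Node 4:13, Node 5:19 → nearest is Node 2
1 of the 3 points has Node 5 as nearest.

1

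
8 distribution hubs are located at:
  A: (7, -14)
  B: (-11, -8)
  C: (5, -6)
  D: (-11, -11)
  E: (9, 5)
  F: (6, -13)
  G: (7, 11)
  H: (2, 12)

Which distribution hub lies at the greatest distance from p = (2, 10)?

D

Compare squared distances (the ordering matches that of the actual distances):
|pA|² = (2−7)² + (10−(-14))² = 25 + 576 = 601
|pB|² = (2−(-11))² + (10−(-8))² = 169 + 324 = 493
|pC|² = (2−5)² + (10−(-6))² = 9 + 256 = 265
|pD|² = (2−(-11))² + (10−(-11))² = 169 + 441 = 610
|pE|² = (2−9)² + (10−5)² = 49 + 25 = 74
|pF|² = (2−6)² + (10−(-13))² = 16 + 529 = 545
|pG|² = (2−7)² + (10−11)² = 25 + 1 = 26
|pH|² = (2−2)² + (10−12)² = 0 + 4 = 4
The largest is to D.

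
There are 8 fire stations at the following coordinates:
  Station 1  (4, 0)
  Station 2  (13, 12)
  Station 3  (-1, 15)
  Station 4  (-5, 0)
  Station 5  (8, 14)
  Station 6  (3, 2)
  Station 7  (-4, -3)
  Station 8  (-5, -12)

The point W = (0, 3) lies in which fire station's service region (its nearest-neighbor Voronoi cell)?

Since √ is increasing, it suffices to compare squared distances:
d²(W, Station 1) = 16 + 9 = 25
d²(W, Station 2) = 169 + 81 = 250
d²(W, Station 3) = 1 + 144 = 145
d²(W, Station 4) = 25 + 9 = 34
d²(W, Station 5) = 64 + 121 = 185
d²(W, Station 6) = 9 + 1 = 10
d²(W, Station 7) = 16 + 36 = 52
d²(W, Station 8) = 25 + 225 = 250
The smallest is to Station 6, so W lies in the Voronoi region of Station 6.

Station 6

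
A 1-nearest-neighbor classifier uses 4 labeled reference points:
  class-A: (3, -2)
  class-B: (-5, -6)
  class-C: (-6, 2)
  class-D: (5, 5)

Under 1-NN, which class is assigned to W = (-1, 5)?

Squared Euclidean distances:
d²(W, class-A) = (-1−3)² + (5−(-2))² = 16 + 49 = 65
d²(W, class-B) = (-1−(-5))² + (5−(-6))² = 16 + 121 = 137
d²(W, class-C) = (-1−(-6))² + (5−2)² = 25 + 9 = 34
d²(W, class-D) = (-1−5)² + (5−5)² = 36 + 0 = 36
Minimum is at class-C.

class-C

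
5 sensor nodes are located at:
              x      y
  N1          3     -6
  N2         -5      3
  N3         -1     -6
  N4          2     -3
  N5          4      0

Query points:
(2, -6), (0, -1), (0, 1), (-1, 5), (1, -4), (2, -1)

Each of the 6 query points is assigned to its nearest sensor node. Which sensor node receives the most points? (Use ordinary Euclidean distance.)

(2, -6) — d² to each: N1:1, N2:130, N3:9, N4:9, N5:40 → nearest is N1
(0, -1) — d² to each: N1:34, N2:41, N3:26, N4:8, N5:17 → nearest is N4
(0, 1) — d² to each: N1:58, N2:29, N3:50, N4:20, N5:17 → nearest is N5
(-1, 5) — d² to each: N1:137, N2:20, N3:121, N4:73, N5:50 → nearest is N2
(1, -4) — d² to each: N1:8, N2:85, N3:8, N4:2, N5:25 → nearest is N4
(2, -1) — d² to each: N1:26, N2:65, N3:34, N4:4, N5:5 → nearest is N4
Tally — N1:1, N2:1, N4:3, N5:1. N4 captures the most (3).

N4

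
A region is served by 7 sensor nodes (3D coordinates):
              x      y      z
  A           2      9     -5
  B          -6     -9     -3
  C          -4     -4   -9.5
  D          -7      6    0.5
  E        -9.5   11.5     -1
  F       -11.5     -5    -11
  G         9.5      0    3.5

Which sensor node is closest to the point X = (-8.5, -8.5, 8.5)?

Squared Euclidean distances:
|XA|² = (-8.5−2)² + (-8.5−9)² + (8.5−(-5))² = 110.25 + 306.25 + 182.25 = 598.75
|XB|² = (-8.5−(-6))² + (-8.5−(-9))² + (8.5−(-3))² = 6.25 + 0.25 + 132.25 = 138.75
|XC|² = (-8.5−(-4))² + (-8.5−(-4))² + (8.5−(-9.5))² = 20.25 + 20.25 + 324 = 364.5
|XD|² = (-8.5−(-7))² + (-8.5−6)² + (8.5−0.5)² = 2.25 + 210.25 + 64 = 276.5
|XE|² = (-8.5−(-9.5))² + (-8.5−11.5)² + (8.5−(-1))² = 1 + 400 + 90.25 = 491.25
|XF|² = (-8.5−(-11.5))² + (-8.5−(-5))² + (8.5−(-11))² = 9 + 12.25 + 380.25 = 401.5
|XG|² = (-8.5−9.5)² + (-8.5−0)² + (8.5−3.5)² = 324 + 72.25 + 25 = 421.25
The smallest is to B, so X lies in the Voronoi region of B.

B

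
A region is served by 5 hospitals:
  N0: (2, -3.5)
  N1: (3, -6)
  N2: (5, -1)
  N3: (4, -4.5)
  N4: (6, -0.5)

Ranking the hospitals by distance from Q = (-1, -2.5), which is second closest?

N1

Since √ is increasing, it suffices to compare squared distances:
|QN0|² = (-1−2)² + (-2.5−(-3.5))² = 9 + 1 = 10
|QN1|² = (-1−3)² + (-2.5−(-6))² = 16 + 12.25 = 28.25
|QN2|² = (-1−5)² + (-2.5−(-1))² = 36 + 2.25 = 38.25
|QN3|² = (-1−4)² + (-2.5−(-4.5))² = 25 + 4 = 29
|QN4|² = (-1−6)² + (-2.5−(-0.5))² = 49 + 4 = 53
Sorted ascending: N0, N1, N3, … — the second-nearest is N1.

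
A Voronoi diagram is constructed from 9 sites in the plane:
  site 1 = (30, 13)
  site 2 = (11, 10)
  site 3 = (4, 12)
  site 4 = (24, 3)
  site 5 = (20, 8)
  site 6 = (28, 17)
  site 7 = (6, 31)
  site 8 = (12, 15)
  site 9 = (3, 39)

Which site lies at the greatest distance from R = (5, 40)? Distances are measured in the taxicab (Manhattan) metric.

d(R, site 1) = |5−30| + |40−13| = 25 + 27 = 52
d(R, site 2) = |5−11| + |40−10| = 6 + 30 = 36
d(R, site 3) = |5−4| + |40−12| = 1 + 28 = 29
d(R, site 4) = |5−24| + |40−3| = 19 + 37 = 56
d(R, site 5) = |5−20| + |40−8| = 15 + 32 = 47
d(R, site 6) = |5−28| + |40−17| = 23 + 23 = 46
d(R, site 7) = |5−6| + |40−31| = 1 + 9 = 10
d(R, site 8) = |5−12| + |40−15| = 7 + 25 = 32
d(R, site 9) = |5−3| + |40−39| = 2 + 1 = 3
The largest is to site 4.

site 4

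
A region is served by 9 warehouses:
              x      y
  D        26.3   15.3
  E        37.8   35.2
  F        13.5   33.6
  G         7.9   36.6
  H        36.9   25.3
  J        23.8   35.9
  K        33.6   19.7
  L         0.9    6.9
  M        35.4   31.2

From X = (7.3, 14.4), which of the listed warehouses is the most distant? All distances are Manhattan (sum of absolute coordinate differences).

d(X,D) = |7.3−26.3| + |14.4−15.3| = 19 + 0.9 = 19.9
d(X,E) = |7.3−37.8| + |14.4−35.2| = 30.5 + 20.8 = 51.3
d(X,F) = |7.3−13.5| + |14.4−33.6| = 6.2 + 19.2 = 25.4
d(X,G) = |7.3−7.9| + |14.4−36.6| = 0.6 + 22.2 = 22.8
d(X,H) = |7.3−36.9| + |14.4−25.3| = 29.6 + 10.9 = 40.5
d(X,J) = |7.3−23.8| + |14.4−35.9| = 16.5 + 21.5 = 38
d(X,K) = |7.3−33.6| + |14.4−19.7| = 26.3 + 5.3 = 31.6
d(X,L) = |7.3−0.9| + |14.4−6.9| = 6.4 + 7.5 = 13.9
d(X,M) = |7.3−35.4| + |14.4−31.2| = 28.1 + 16.8 = 44.9
The largest is to E.

E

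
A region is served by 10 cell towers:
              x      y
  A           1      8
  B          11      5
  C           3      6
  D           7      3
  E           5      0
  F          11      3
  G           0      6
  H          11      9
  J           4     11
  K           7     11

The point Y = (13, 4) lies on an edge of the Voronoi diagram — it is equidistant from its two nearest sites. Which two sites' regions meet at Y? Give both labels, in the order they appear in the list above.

Squared distances from Y to each site:
|YA|² = 144 + 16 = 160
|YB|² = 4 + 1 = 5
|YC|² = 100 + 4 = 104
|YD|² = 36 + 1 = 37
|YE|² = 64 + 16 = 80
|YF|² = 4 + 1 = 5
|YG|² = 169 + 4 = 173
|YH|² = 4 + 25 = 29
|YJ|² = 81 + 49 = 130
|YK|² = 36 + 49 = 85
Y is equidistant from B and F (both at squared distance 5), and every other site is strictly farther — so Y lies on the B–F Voronoi edge.

B and F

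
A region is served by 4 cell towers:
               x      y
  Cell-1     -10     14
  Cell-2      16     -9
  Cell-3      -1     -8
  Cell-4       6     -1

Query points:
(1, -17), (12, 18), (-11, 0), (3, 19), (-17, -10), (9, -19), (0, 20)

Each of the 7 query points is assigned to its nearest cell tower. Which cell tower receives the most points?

Cell-3

(1, -17) — d² to each: Cell-1:1082, Cell-2:289, Cell-3:85, Cell-4:281 → nearest is Cell-3
(12, 18) — d² to each: Cell-1:500, Cell-2:745, Cell-3:845, Cell-4:397 → nearest is Cell-4
(-11, 0) — d² to each: Cell-1:197, Cell-2:810, Cell-3:164, Cell-4:290 → nearest is Cell-3
(3, 19) — d² to each: Cell-1:194, Cell-2:953, Cell-3:745, Cell-4:409 → nearest is Cell-1
(-17, -10) — d² to each: Cell-1:625, Cell-2:1090, Cell-3:260, Cell-4:610 → nearest is Cell-3
(9, -19) — d² to each: Cell-1:1450, Cell-2:149, Cell-3:221, Cell-4:333 → nearest is Cell-2
(0, 20) — d² to each: Cell-1:136, Cell-2:1097, Cell-3:785, Cell-4:477 → nearest is Cell-1
Tally — Cell-1:2, Cell-2:1, Cell-3:3, Cell-4:1. Cell-3 captures the most (3).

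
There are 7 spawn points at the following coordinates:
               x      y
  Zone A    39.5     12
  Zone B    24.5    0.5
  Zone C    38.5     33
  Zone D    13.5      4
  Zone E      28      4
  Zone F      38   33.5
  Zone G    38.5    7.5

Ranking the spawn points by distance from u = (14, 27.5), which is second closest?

Zone F

Compare squared distances (the ordering matches that of the actual distances):
d²(u, Zone A) = 650.25 + 240.25 = 890.5
d²(u, Zone B) = 110.25 + 729 = 839.25
d²(u, Zone C) = 600.25 + 30.25 = 630.5
d²(u, Zone D) = 0.25 + 552.25 = 552.5
d²(u, Zone E) = 196 + 552.25 = 748.25
d²(u, Zone F) = 576 + 36 = 612
d²(u, Zone G) = 600.25 + 400 = 1000.25
Sorted ascending: Zone D, Zone F, Zone C, … — the second-nearest is Zone F.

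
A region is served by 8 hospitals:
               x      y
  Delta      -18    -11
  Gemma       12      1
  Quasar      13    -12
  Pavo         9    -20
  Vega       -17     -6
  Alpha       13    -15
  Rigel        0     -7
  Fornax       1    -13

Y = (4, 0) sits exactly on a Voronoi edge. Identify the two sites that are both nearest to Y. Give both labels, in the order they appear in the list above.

Gemma and Rigel

Squared distances from Y to each site:
d²(Y, Delta) = (4−(-18))² + (0−(-11))² = 484 + 121 = 605
d²(Y, Gemma) = (4−12)² + (0−1)² = 64 + 1 = 65
d²(Y, Quasar) = (4−13)² + (0−(-12))² = 81 + 144 = 225
d²(Y, Pavo) = (4−9)² + (0−(-20))² = 25 + 400 = 425
d²(Y, Vega) = (4−(-17))² + (0−(-6))² = 441 + 36 = 477
d²(Y, Alpha) = (4−13)² + (0−(-15))² = 81 + 225 = 306
d²(Y, Rigel) = (4−0)² + (0−(-7))² = 16 + 49 = 65
d²(Y, Fornax) = (4−1)² + (0−(-13))² = 9 + 169 = 178
Y is equidistant from Gemma and Rigel (both at squared distance 65), and every other site is strictly farther — so Y lies on the Gemma–Rigel Voronoi edge.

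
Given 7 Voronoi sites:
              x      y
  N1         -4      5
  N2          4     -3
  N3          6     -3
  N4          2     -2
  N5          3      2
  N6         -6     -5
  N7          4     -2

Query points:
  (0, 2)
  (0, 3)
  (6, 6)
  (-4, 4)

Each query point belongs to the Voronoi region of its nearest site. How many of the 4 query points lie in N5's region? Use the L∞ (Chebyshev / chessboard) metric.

3

(0, 2) — d to each: N1:4, N2:5, N3:6, N4:4, N5:3, N6:7, N7:4 → nearest is N5
(0, 3) — d to each: N1:4, N2:6, N3:6, N4:5, N5:3, N6:8, N7:5 → nearest is N5
(6, 6) — d to each: N1:10, N2:9, N3:9, N4:8, N5:4, N6:12, N7:8 → nearest is N5
(-4, 4) — d to each: N1:1, N2:8, N3:10, N4:6, N5:7, N6:9, N7:8 → nearest is N1
3 of the 4 points have N5 as nearest.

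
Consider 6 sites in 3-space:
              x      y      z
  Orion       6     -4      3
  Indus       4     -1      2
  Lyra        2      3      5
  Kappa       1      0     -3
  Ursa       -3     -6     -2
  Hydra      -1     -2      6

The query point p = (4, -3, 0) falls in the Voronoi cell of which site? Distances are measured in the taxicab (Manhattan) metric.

Indus

d(p, Orion) = |4−6| + |-3−(-4)| + |0−3| = 2 + 1 + 3 = 6
d(p, Indus) = |4−4| + |-3−(-1)| + |0−2| = 0 + 2 + 2 = 4
d(p, Lyra) = |4−2| + |-3−3| + |0−5| = 2 + 6 + 5 = 13
d(p, Kappa) = |4−1| + |-3−0| + |0−(-3)| = 3 + 3 + 3 = 9
d(p, Ursa) = |4−(-3)| + |-3−(-6)| + |0−(-2)| = 7 + 3 + 2 = 12
d(p, Hydra) = |4−(-1)| + |-3−(-2)| + |0−6| = 5 + 1 + 6 = 12
Indus is nearest.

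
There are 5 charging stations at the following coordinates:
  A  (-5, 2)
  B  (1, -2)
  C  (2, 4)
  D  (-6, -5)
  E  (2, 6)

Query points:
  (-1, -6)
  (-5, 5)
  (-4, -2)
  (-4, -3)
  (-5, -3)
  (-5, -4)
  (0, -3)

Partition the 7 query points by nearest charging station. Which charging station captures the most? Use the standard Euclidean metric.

D

(-1, -6) — d² to each: A:80, B:20, C:109, D:26, E:153 → nearest is B
(-5, 5) — d² to each: A:9, B:85, C:50, D:101, E:50 → nearest is A
(-4, -2) — d² to each: A:17, B:25, C:72, D:13, E:100 → nearest is D
(-4, -3) — d² to each: A:26, B:26, C:85, D:8, E:117 → nearest is D
(-5, -3) — d² to each: A:25, B:37, C:98, D:5, E:130 → nearest is D
(-5, -4) — d² to each: A:36, B:40, C:113, D:2, E:149 → nearest is D
(0, -3) — d² to each: A:50, B:2, C:53, D:40, E:85 → nearest is B
Tally — A:1, B:2, D:4. D captures the most (4).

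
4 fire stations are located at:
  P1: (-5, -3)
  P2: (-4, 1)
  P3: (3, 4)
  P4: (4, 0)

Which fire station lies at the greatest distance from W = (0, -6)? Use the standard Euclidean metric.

Compare squared distances (the ordering matches that of the actual distances):
|WP1|² = 25 + 9 = 34
|WP2|² = 16 + 49 = 65
|WP3|² = 9 + 100 = 109
|WP4|² = 16 + 36 = 52
The largest is to P3.

P3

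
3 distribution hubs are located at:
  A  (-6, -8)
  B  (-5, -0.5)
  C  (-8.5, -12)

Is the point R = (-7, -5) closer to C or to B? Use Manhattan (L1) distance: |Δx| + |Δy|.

d(R,C) = |-7−(-8.5)| + |-5−(-12)| = 1.5 + 7 = 8.5
d(R,B) = |-7−(-5)| + |-5−(-0.5)| = 2 + 4.5 = 6.5
8.5 > 6.5, so B is closer.

B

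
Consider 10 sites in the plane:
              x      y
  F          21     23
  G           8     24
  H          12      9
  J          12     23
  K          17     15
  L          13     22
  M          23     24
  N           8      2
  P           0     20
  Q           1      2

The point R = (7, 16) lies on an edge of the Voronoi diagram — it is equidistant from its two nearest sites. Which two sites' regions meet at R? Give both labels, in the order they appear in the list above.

G and P

Squared distances from R to each site:
|RF|² = 196 + 49 = 245
|RG|² = 1 + 64 = 65
|RH|² = 25 + 49 = 74
|RJ|² = 25 + 49 = 74
|RK|² = 100 + 1 = 101
|RL|² = 36 + 36 = 72
|RM|² = 256 + 64 = 320
|RN|² = 1 + 196 = 197
|RP|² = 49 + 16 = 65
|RQ|² = 36 + 196 = 232
R is equidistant from G and P (both at squared distance 65), and every other site is strictly farther — so R lies on the G–P Voronoi edge.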